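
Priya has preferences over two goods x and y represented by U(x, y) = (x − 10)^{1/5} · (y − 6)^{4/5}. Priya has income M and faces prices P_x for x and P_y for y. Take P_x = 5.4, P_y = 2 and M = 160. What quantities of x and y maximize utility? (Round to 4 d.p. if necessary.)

x* = 13.4815, y* = 43.6

This is Cobb-Douglas in (x−10, y−6): tangency gives 0.2·P_y·(y−6) = 0.8·P_x·(x−10).
After buying the subsistence bundle (10, 6), a share 0.2 of the remaining income goes to x: x* = 10 + 0.2·(M − 10P_x − 6P_y)/P_x.
Discretionary income = 160 − 10·5.4 − 6·2 = 94; x* = 10 + 0.2·94/5.4 = 13.4815; y* = 6 + 0.8·94/2 = 43.6.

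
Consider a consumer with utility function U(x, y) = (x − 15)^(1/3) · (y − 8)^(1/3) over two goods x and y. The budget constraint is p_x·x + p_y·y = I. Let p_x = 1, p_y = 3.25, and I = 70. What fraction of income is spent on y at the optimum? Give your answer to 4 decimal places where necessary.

share on y = 0.5786

MRS = (y−8)/(x−15). Tangency with p_x/p_y gives y−8 = (p_x/p_y)·(x−15).
Substituting into the budget: x* = 15 + 0.5·(I − 15·p_x − 8·p_y)/p_x, and y* = 8 + 0.5·(…)/p_y.
Discretionary income = 70 − 15·1 − 8·3.25 = 29; x* = 15 + 0.5·29/1 = 29.5; y* = 8 + 0.5·29/3.25 = 12.4615.
Expenditure on y: 3.25·12.4615 = 40.5; share = 0.5786.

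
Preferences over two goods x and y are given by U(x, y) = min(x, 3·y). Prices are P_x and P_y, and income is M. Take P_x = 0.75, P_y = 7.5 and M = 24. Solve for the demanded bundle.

Leontief preferences: the optimum is at the kink where x/3 = y/1, i.e. y = (1/3)·x.
Budget: P_x·x + P_y·(1/3)·x = M, so (3·P_x + P_y)·x = 3·M.
Demand: x*(P_x,P_y,M) = 3·M/(3·P_x + P_y), y* = M/(3·P_x + P_y).
Here 3·0.75 + 7.5 = 9.75, giving x* = 7.3846 and y* = 2.4615.

x* = 7.3846, y* = 2.4615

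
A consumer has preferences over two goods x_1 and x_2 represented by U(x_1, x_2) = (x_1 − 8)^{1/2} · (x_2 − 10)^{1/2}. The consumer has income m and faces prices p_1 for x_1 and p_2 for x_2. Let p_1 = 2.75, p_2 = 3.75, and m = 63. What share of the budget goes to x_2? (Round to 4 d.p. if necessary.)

share on x_2 = 0.623

MRS = (x_2−10)/(x_1−8). Tangency with p_1/p_2 gives x_2−10 = (p_1/p_2)·(x_1−8).
After buying the subsistence bundle (8, 10), a share 0.5 of the remaining income goes to x_1: x_1* = 8 + 0.5·(m − 8p_1 − 10p_2)/p_1.
Discretionary income = 63 − 8·2.75 − 10·3.75 = 3.5; x_1* = 8 + 0.5·3.5/2.75 = 8.6364; x_2* = 10 + 0.5·3.5/3.75 = 10.4667.
Expenditure on x_2: 3.75·10.4667 = 39.25; share = 0.623.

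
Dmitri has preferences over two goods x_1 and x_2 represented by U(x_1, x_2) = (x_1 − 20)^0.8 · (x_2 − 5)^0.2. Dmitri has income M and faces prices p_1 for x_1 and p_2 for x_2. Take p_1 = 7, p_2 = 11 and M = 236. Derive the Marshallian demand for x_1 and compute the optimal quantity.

x_1* = 24.6857

MRS = 4·(x_2−5)/(x_1−20). Tangency with p_1/p_2 gives x_2−5 = (1/4)·(p_1/p_2)·(x_1−20).
Substituting into the budget: x_1* = 20 + 0.8·(M − 20·p_1 − 5·p_2)/p_1, and x_2* = 5 + 0.2·(…)/p_2.
Discretionary income = 236 − 20·7 − 5·11 = 41; x_1* = 20 + 0.8·41/7 = 24.6857.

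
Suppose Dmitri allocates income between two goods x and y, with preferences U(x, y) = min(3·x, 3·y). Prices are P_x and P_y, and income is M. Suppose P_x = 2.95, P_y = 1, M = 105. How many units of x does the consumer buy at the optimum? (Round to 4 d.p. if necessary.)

x* = 26.5823

Leontief preferences: the optimum is at the kink where x/3 = y/3, i.e. y = x.
Budget: P_x·x + P_y·x = M, so (3·P_x + 3·P_y)·x = 3·M.
Demand: x*(P_x,P_y,M) = 3·M/(3·P_x + 3·P_y), y* = 3·M/(3·P_x + 3·P_y).
Here 3·2.95 + 3·1 = 11.85, giving x* = 26.5823.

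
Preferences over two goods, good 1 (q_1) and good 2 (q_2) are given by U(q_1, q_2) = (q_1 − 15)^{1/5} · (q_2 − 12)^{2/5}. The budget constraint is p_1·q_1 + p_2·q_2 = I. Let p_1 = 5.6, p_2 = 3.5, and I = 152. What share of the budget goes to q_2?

share on q_2 = 0.3904

MRS = (1/2)·(q_2−12)/(q_1−15). Tangency with p_1/p_2 gives q_2−12 = 2·(p_1/p_2)·(q_1−15).
After buying the subsistence bundle (15, 12), a share 1/3 of the remaining income goes to q_1: q_1* = 15 + 1/3·(I − 15p_1 − 12p_2)/p_1.
Discretionary income = 152 − 15·5.6 − 12·3.5 = 26; q_1* = 15 + 1/3·26/5.6 = 16.5476; q_2* = 12 + 2/3·26/3.5 = 16.9524.
Expenditure on q_2: 3.5·16.9524 = 59.3333; share = 0.3904.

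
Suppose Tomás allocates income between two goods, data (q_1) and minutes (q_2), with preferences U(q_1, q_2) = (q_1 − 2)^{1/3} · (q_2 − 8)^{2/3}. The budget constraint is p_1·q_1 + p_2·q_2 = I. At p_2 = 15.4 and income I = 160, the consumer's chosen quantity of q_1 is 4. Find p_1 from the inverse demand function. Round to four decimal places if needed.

p_1 = 4.6

This is Cobb-Douglas in (q_1−2, q_2−8): tangency gives 1/3·p_2·(q_2−8) = 2/3·p_1·(q_1−2).
Substituting into the budget: q_1* = 2 + 1/3·(I − 2·p_1 − 8·p_2)/p_1, and q_2* = 8 + 2/3·(…)/p_2.
Set q_1* = 4 in the demand function and solve for p_1: p_1 = 4.6.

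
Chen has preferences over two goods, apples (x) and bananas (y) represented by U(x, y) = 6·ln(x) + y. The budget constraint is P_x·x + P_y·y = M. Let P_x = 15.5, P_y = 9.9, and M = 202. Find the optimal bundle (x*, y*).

x* = 3.8323, y* = 14.404

MU_x = 6/x, MU_y = 1. Tangency: 6/x = P_x/P_y.
So x*(P_x,P_y) = 6·P_y/P_x, independent of income; and y* = (M − 6·P_y)/P_y.
At the given prices: x* = 6·9.9/15.5 = 3.8323, and y* = 14.404.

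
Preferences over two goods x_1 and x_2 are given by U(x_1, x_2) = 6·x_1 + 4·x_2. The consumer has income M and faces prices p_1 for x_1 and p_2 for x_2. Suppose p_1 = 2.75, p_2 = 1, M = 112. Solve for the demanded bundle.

x_2 gives more utility per dollar, so spend all income on x_2: x_2* = M/p_2, x_1* = 0.
Numerically: x_1* = 0, x_2* = 112.

x_1* = 0, x_2* = 112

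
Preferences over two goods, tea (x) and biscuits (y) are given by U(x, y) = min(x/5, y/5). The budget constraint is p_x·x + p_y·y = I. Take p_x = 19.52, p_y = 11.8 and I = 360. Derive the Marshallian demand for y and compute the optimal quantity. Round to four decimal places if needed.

With perfect complements, no substitution: consume in ratio x:y = 5:5.
Budget: p_x·x + p_y·x = I, so (5·p_x + 5·p_y)·x = 5·I.
Demand: x*(p_x,p_y,I) = 5·I/(5·p_x + 5·p_y), y* = 5·I/(5·p_x + 5·p_y).
Here 5·19.52 + 5·11.8 = 156.6, giving y* = 11.4943.

y* = 11.4943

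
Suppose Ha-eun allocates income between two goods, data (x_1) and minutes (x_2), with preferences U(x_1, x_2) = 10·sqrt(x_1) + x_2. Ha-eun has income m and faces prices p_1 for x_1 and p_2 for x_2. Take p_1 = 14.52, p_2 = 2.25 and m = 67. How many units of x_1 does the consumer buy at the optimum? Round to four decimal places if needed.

Utility is quasi-linear in x_2; the FOC for x_1 is 5/√x_1 = p_1/p_2.
Thus x_1* = (5·p_2/p_1)² — independent of m — with the rest of income spent on x_2.
Plugging in: x_1* = (5·2.25/14.52)² = 0.6003.

x_1* = 0.6003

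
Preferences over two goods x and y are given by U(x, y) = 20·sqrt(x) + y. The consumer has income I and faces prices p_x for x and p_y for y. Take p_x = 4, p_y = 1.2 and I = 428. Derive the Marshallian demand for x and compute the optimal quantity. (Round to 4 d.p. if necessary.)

Utility is quasi-linear in y; the FOC for x is 10/√x = p_x/p_y.
Solve: √x = 10·p_y/p_x, so x*(p_x,p_y) = (10·p_y/p_x)², and y* = (I − p_x·x*)/p_y.
Plugging in: x* = (10·1.2/4)² = 9.

x* = 9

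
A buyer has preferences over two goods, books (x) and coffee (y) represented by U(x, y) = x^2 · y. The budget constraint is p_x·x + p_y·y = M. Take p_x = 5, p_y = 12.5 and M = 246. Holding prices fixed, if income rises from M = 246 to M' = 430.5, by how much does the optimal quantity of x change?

Δx* = 24.6

The MRS is 2·y/x. Set MRS = p_x/p_y.
Rearranging, p_y·y = (1/2)·p_x·x. Substituting into the budget gives p_x·x·(1 + (1/2)) = M.
Demand: x*(p_x,p_y,M) = 2/3·M/p_x and y* = 1/3·M/p_y.
At p_x=5, p_y=12.5, M=246: x* = 2/3·246/5 = 32.8.
At M' = 430.5: x* = 57.4. Change: 57.4 − 32.8 = 24.6.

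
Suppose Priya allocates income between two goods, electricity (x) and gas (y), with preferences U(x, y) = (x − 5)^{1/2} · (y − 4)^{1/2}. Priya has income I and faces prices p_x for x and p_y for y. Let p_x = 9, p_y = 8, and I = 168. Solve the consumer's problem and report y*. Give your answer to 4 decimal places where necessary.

MRS = (y−4)/(x−5). Tangency with p_x/p_y gives y−4 = (p_x/p_y)·(x−5).
Substituting into the budget: x* = 5 + 0.5·(I − 5·p_x − 4·p_y)/p_x, and y* = 4 + 0.5·(…)/p_y.
Discretionary income = 168 − 5·9 − 4·8 = 91; y* = 4 + 0.5·91/8 = 9.6875.

y* = 9.6875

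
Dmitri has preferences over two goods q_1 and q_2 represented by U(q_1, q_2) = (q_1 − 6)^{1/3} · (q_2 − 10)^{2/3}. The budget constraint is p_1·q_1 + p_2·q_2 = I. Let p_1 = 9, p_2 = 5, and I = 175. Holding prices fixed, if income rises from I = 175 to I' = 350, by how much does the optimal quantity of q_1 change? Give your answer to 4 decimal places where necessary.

Δq_1* = 6.4815

Discretionary income = 175 − 6·9 − 10·5 = 71; q_1* = 6 + 1/3·71/9 = 8.6296.
At I' = 350: q_1* = 15.1111. Change: 15.1111 − 8.6296 = 6.4815.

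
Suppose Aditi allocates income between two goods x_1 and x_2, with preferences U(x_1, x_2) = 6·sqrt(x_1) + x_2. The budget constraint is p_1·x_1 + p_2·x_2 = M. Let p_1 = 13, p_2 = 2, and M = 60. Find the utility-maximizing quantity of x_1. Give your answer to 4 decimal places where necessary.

Utility is quasi-linear in x_2; the FOC for x_1 is 3/√x_1 = p_1/p_2.
Thus x_1* = (3·p_2/p_1)² — independent of M — with the rest of income spent on x_2.
Plugging in: x_1* = (3·2/13)² = 0.213.

x_1* = 0.213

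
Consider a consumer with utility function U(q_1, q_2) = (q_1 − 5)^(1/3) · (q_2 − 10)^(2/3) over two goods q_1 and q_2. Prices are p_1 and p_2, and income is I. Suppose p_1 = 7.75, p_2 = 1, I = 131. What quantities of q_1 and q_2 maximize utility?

q_1* = 8.5376, q_2* = 64.8333

Let q_1' = q_1−5, q_2' = q_2−10. MRS = (1/2)·q_2'/q_1' = p_1/p_2.
Substituting into the budget: q_1* = 5 + 1/3·(I − 5·p_1 − 10·p_2)/p_1, and q_2* = 10 + 2/3·(…)/p_2.
Discretionary income = 131 − 5·7.75 − 10·1 = 82.25; q_1* = 5 + 1/3·82.25/7.75 = 8.5376; q_2* = 10 + 2/3·82.25/1 = 64.8333.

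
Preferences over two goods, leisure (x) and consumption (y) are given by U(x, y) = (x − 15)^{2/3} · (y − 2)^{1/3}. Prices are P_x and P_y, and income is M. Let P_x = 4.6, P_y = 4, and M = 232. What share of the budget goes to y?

Let x' = x−15, y' = y−2. MRS = 2·y'/x' = P_x/P_y.
After buying the subsistence bundle (15, 2), a share 2/3 of the remaining income goes to x: x* = 15 + 2/3·(M − 15P_x − 2P_y)/P_x.
Discretionary income = 232 − 15·4.6 − 2·4 = 155; x* = 15 + 2/3·155/4.6 = 37.4638; y* = 2 + 1/3·155/4 = 14.9167.
Expenditure on y: 4·14.9167 = 59.6667; share = 0.2572.

share on y = 0.2572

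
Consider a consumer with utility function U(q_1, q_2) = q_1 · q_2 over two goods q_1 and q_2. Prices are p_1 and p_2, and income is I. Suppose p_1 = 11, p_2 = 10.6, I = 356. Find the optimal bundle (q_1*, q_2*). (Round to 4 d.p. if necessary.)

At p_1=11, p_2=10.6, I=356: q_1* = 0.5·356/11 = 16.1818, q_2* = 16.7925.

q_1* = 16.1818, q_2* = 16.7925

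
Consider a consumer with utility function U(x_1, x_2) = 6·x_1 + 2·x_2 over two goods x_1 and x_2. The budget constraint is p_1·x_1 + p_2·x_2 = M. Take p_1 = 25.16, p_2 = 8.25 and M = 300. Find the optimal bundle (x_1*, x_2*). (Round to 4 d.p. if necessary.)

Perfect substitutes: compare marginal utility per dollar. 6/p_1 vs 2/p_2 → 0.2385 vs 0.2424.
x_2 gives more utility per dollar, so spend all income on x_2: x_2* = M/p_2, x_1* = 0.
Numerically: x_1* = 0, x_2* = 36.3636.

x_1* = 0, x_2* = 36.3636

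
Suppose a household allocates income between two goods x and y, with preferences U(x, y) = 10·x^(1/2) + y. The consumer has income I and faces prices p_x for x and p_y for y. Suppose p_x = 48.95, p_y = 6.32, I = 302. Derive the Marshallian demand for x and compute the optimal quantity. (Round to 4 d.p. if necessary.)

Thus x* = (5·p_y/p_x)² — independent of I — with the rest of income spent on y.
Plugging in: x* = (5·6.32/48.95)² = 0.4167.

x* = 0.4167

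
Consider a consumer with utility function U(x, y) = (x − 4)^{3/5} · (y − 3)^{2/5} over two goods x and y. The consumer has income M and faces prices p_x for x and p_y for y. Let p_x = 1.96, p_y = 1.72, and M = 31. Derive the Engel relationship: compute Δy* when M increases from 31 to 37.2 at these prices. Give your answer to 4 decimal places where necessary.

Let x' = x−4, y' = y−3. MRS = (3/2)·y'/x' = p_x/p_y.
Substituting into the budget: x* = 4 + 0.6·(M − 4·p_x − 3·p_y)/p_x, and y* = 3 + 0.4·(…)/p_y.
Discretionary income = 31 − 4·1.96 − 3·1.72 = 18; y* = 3 + 0.4·18/1.72 = 7.186.
At M' = 37.2: y* = 8.6279. Change: 8.6279 − 7.186 = 1.4419.

Δy* = 1.4419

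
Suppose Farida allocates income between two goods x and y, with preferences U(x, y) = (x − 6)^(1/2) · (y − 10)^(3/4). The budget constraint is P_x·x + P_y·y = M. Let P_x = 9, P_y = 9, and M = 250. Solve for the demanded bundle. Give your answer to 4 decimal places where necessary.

x* = 10.7111, y* = 17.0667

Substituting into the budget: x* = 6 + 0.4·(M − 6·P_x − 10·P_y)/P_x, and y* = 10 + 0.6·(…)/P_y.
Discretionary income = 250 − 6·9 − 10·9 = 106; x* = 6 + 0.4·106/9 = 10.7111; y* = 10 + 0.6·106/9 = 17.0667.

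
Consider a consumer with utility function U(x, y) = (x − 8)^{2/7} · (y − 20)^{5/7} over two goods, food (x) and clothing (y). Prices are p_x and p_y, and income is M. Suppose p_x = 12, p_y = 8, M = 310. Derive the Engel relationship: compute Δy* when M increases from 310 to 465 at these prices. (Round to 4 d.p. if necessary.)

Let x' = x−8, y' = y−20. MRS = (2/5)·y'/x' = p_x/p_y.
After buying the subsistence bundle (8, 20), a share 2/7 of the remaining income goes to x: x* = 8 + 2/7·(M − 8p_x − 20p_y)/p_x.
Discretionary income = 310 − 8·12 − 20·8 = 54; y* = 20 + 5/7·54/8 = 24.8214.
At M' = 465: y* = 38.6607. Change: 38.6607 − 24.8214 = 13.8393.

Δy* = 13.8393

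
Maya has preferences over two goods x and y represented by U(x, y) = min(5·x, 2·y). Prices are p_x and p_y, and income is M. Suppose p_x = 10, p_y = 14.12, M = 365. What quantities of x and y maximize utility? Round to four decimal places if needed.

Leontief preferences: the optimum is at the kink where x/2 = y/5, i.e. y = (5/2)·x.
Budget: p_x·x + p_y·(5/2)·x = M, so (2·p_x + 5·p_y)·x = 2·M.
Demand: x*(p_x,p_y,M) = 2·M/(2·p_x + 5·p_y), y* = 5·M/(2·p_x + 5·p_y).
Here 2·10 + 5·14.12 = 90.6, giving x* = 8.0574 and y* = 20.1435.

x* = 8.0574, y* = 20.1435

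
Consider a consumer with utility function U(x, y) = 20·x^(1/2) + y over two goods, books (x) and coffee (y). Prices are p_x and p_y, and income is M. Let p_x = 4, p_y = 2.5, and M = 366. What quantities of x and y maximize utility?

Set MRS = p_x/p_y: 10·x^(−1/2) = p_x/p_y.
Thus x* = (10·p_y/p_x)² — independent of M — with the rest of income spent on y.
Plugging in: x* = (10·2.5/4)² = 39.0625, y* = 83.9.

x* = 39.0625, y* = 83.9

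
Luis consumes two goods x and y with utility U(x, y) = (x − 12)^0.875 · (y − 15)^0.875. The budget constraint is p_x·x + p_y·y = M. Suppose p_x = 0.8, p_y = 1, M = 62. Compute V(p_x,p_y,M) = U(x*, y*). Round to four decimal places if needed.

V = 204.418

This is Cobb-Douglas in (x−12, y−15): tangency gives 0.875·p_y·(y−15) = 0.875·p_x·(x−12).
Substituting into the budget: x* = 12 + 0.5·(M − 12·p_x − 15·p_y)/p_x, and y* = 15 + 0.5·(…)/p_y.
Discretionary income = 62 − 12·0.8 − 15·1 = 37.4; x* = 12 + 0.5·37.4/0.8 = 35.375; y* = 15 + 0.5·37.4/1 = 33.7.
Utility at the optimum: U(35.375, 33.7) = 204.418.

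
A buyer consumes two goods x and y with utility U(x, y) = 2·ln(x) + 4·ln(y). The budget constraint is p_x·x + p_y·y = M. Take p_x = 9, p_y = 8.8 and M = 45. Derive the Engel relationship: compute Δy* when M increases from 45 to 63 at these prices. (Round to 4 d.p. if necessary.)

Δy* = 1.3636

Demand: x*(p_x,p_y,M) = 1/3·M/p_x and y* = 2/3·M/p_y.
At p_x=9, p_y=8.8, M=45: y* = 2/3·45/8.8 = 3.4091.
At M' = 63: y* = 4.7727. Change: 4.7727 − 3.4091 = 1.3636.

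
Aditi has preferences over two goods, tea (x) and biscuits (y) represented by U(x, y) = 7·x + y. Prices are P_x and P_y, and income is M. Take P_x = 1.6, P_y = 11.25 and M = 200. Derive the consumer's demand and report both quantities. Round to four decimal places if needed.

x* = 125, y* = 0

x gives more utility per dollar, so spend all income on x: x* = M/P_x, y* = 0.
Numerically: x* = 125, y* = 0.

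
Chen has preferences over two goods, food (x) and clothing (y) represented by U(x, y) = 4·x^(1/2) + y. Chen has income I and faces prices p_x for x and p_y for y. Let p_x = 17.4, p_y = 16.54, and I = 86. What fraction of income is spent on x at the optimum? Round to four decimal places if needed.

share on x = 0.7313

MU_x = 2/√x, MU_y = 1. Tangency: 2/√x = p_x/p_y.
Thus x* = (2·p_y/p_x)² — independent of I — with the rest of income spent on y.
Plugging in: x* = (2·16.54/17.4)² = 3.6144, y* = 1.3972.
Expenditure on x: 17.4·3.6144 = 62.89; share = 0.7313.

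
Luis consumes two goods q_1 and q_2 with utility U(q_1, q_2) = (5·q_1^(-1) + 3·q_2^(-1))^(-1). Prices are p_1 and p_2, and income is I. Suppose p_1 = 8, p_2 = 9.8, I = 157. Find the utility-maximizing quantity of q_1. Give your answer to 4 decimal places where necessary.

From the CES first-order condition, (5/3)·(q_2/q_1)^(2) = p_1/p_2.
Solve for the ratio: q_2/q_1 = [(3/5)·p_1/p_2]^(0.5).
With the ratio pinned down, the budget gives q_1* = I/(p_1 + p_2·(q_2/q_1)) and q_2* = (q_2/q_1)·q_1*.
Numerically q_2/q_1 = 0.699854, so q_1* = 157/(8 + 9.8·0.699854) = 10.5663.

q_1* = 10.5663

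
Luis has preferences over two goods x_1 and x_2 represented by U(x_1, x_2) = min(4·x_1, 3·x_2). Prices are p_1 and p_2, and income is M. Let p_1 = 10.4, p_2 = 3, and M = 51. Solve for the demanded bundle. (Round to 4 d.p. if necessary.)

x_1* = 3.5417, x_2* = 4.7222

With perfect complements, no substitution: consume in ratio x_1:x_2 = 3:4.
Budget: p_1·x_1 + p_2·(4/3)·x_1 = M, so (3·p_1 + 4·p_2)·x_1 = 3·M.
Demand: x_1*(p_1,p_2,M) = 3·M/(3·p_1 + 4·p_2), x_2* = 4·M/(3·p_1 + 4·p_2).
Here 3·10.4 + 4·3 = 43.2, giving x_1* = 3.5417 and x_2* = 4.7222.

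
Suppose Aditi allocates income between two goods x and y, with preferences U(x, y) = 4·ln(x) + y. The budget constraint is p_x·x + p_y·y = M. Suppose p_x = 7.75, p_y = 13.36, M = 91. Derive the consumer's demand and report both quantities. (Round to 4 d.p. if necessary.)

x* = 6.8955, y* = 2.8114

MU_x = 4/x, MU_y = 1. Tangency: 4/x = p_x/p_y.
So x*(p_x,p_y) = 4·p_y/p_x, independent of income; and y* = (M − 4·p_y)/p_y.
At the given prices: x* = 4·13.36/7.75 = 6.8955, and y* = 2.8114.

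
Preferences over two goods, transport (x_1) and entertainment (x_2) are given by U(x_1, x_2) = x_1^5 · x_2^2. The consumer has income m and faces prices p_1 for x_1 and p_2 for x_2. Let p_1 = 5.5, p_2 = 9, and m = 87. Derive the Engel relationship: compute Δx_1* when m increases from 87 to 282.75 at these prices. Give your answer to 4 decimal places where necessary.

MU_x_1/MU_x_2 = (5·x_2)/(2·x_1); tangency sets this equal to p_1/p_2.
Rearranging, p_2·x_2 = (2/5)·p_1·x_1. Substituting into the budget gives p_1·x_1·(1 + (2/5)) = m.
Demand: x_1*(p_1,p_2,m) = 5/7·m/p_1 and x_2* = 2/7·m/p_2.
At p_1=5.5, p_2=9, m=87: x_1* = 5/7·87/5.5 = 11.2987.
At m' = 282.75: x_1* = 36.7208. Change: 36.7208 − 11.2987 = 25.4221.

Δx_1* = 25.4221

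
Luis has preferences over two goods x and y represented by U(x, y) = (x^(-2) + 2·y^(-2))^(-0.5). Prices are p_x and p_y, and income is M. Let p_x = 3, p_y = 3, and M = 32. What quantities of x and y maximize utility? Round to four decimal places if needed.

x* = 4.7199, y* = 5.9467

MU_x ∝ x^(-3), MU_y ∝ 2·y^(-3), so MRS = (1/2)·(y/x)^(3) = p_x/p_y.
Hence y/x = (2·p_x/p_y)^(1/(3)), i.e. raised to the 1/3 power.
Substitute y = (y/x)·x into the budget: x* = M/(p_x + p_y·(y/x)).
Numerically y/x = 1.259921, so x* = 32/(3 + 3·1.259921) = 4.7199 and y* = 1.259921·4.7199 = 5.9467.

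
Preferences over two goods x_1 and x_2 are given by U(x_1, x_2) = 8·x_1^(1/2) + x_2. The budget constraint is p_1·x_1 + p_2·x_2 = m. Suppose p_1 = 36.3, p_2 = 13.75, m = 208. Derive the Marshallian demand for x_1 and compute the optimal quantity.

x_1* = 2.2957

Utility is quasi-linear in x_2; the FOC for x_1 is 4/√x_1 = p_1/p_2.
Solve: √x_1 = 4·p_2/p_1, so x_1*(p_1,p_2) = (4·p_2/p_1)², and x_2* = (m − p_1·x_1*)/p_2.
Plugging in: x_1* = (4·13.75/36.3)² = 2.2957.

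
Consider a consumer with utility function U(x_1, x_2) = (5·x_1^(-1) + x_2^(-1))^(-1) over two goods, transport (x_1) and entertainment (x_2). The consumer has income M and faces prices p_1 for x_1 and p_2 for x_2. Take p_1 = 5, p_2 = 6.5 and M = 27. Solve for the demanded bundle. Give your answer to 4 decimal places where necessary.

With the ratio pinned down, the budget gives x_1* = M/(p_1 + p_2·(x_2/x_1)) and x_2* = (x_2/x_1)·x_1*.
Numerically x_2/x_1 = 0.392232, so x_1* = 27/(5 + 6.5·0.392232) = 3.5764 and x_2* = 0.392232·3.5764 = 1.4028.

x_1* = 3.5764, x_2* = 1.4028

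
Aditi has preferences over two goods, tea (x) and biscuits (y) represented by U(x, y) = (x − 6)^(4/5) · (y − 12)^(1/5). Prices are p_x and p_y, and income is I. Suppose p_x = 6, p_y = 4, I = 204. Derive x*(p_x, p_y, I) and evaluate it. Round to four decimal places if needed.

MRS = 4·(y−12)/(x−6). Tangency with p_x/p_y gives y−12 = (1/4)·(p_x/p_y)·(x−6).
Substituting into the budget: x* = 6 + 0.8·(I − 6·p_x − 12·p_y)/p_x, and y* = 12 + 0.2·(…)/p_y.
Discretionary income = 204 − 6·6 − 12·4 = 120; x* = 6 + 0.8·120/6 = 22.

x* = 22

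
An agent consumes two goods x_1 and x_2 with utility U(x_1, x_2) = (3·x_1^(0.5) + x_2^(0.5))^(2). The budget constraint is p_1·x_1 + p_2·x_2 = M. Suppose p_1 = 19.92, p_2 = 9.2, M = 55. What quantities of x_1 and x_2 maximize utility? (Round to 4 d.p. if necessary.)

From the CES first-order condition, 3·(x_2/x_1)^(0.5) = p_1/p_2.
Solve for the ratio: x_2/x_1 = [(1/3)·p_1/p_2]^(2).
Substitute x_2 = (x_2/x_1)·x_1 into the budget: x_1* = M/(p_1 + p_2·(x_2/x_1)).
Numerically x_2/x_1 = 0.520907, so x_1* = 55/(19.92 + 9.2·0.520907) = 2.2256 and x_2* = 0.520907·2.2256 = 1.1593.

x_1* = 2.2256, x_2* = 1.1593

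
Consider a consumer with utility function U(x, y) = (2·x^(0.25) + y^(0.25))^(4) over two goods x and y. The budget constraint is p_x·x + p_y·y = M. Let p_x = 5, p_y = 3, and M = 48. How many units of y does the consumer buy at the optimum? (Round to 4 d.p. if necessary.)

From the CES first-order condition, 2·(y/x)^(0.75) = p_x/p_y.
Solve for the ratio: y/x = [(1/2)·p_x/p_y]^(4/3).
With the ratio pinned down, the budget gives x* = M/(p_x + p_y·(y/x)) and y* = (y/x)·x*.
Numerically y/x = 0.784197, so x* = 48/(5 + 3·0.784197) = 6.5283 and y* = 0.784197·6.5283 = 5.1195.

y* = 5.1195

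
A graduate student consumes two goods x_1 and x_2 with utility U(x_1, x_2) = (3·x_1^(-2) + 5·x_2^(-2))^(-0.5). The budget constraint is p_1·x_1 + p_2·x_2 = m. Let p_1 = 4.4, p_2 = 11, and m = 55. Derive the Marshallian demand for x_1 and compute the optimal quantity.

From the CES first-order condition, (3/5)·(x_2/x_1)^(3) = p_1/p_2.
Hence x_2/x_1 = ((5/3)·p_1/p_2)^(1/(3)), i.e. raised to the 1/3 power.
With the ratio pinned down, the budget gives x_1* = m/(p_1 + p_2·(x_2/x_1)) and x_2* = (x_2/x_1)·x_1*.
Numerically x_2/x_1 = 0.87358, so x_1* = 55/(4.4 + 11·0.87358) = 3.9259.

x_1* = 3.9259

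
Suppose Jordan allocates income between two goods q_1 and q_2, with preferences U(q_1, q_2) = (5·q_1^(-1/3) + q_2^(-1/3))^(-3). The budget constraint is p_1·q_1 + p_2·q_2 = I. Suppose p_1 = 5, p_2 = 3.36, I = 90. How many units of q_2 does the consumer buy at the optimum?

MRS = MU_q_1/MU_q_2 = 5·(q_2/q_1)^(4/3). Set equal to p_1/p_2.
Hence q_2/q_1 = ((1/5)·p_1/p_2)^(1/(4/3)), i.e. raised to the 0.75 power.
Substitute q_2 = (q_2/q_1)·q_1 into the budget: q_1* = I/(p_1 + p_2·(q_2/q_1)).
Numerically q_2/q_1 = 0.402945, so q_1* = 90/(5 + 3.36·0.402945) = 14.1645 and q_2* = 0.402945·14.1645 = 5.7075.

q_2* = 5.7075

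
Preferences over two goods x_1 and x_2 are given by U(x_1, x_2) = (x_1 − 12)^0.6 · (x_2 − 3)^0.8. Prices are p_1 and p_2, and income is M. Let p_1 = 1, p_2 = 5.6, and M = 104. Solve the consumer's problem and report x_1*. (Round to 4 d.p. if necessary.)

This is Cobb-Douglas in (x_1−12, x_2−3): tangency gives 0.6·p_2·(x_2−3) = 0.8·p_1·(x_1−12).
Substituting into the budget: x_1* = 12 + 3/7·(M − 12·p_1 − 3·p_2)/p_1, and x_2* = 3 + 4/7·(…)/p_2.
Discretionary income = 104 − 12·1 − 3·5.6 = 75.2; x_1* = 12 + 3/7·75.2/1 = 44.2286.

x_1* = 44.2286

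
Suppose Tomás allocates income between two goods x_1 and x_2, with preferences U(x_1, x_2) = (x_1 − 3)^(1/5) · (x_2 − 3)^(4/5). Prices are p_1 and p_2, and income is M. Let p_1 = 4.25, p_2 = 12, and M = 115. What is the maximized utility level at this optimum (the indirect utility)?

V = 4.1195

Discretionary income = 115 − 3·4.25 − 3·12 = 66.25; x_1* = 3 + 0.2·66.25/4.25 = 6.1176; x_2* = 3 + 0.8·66.25/12 = 7.4167.
Utility at the optimum: U(6.1176, 7.4167) = 4.1195.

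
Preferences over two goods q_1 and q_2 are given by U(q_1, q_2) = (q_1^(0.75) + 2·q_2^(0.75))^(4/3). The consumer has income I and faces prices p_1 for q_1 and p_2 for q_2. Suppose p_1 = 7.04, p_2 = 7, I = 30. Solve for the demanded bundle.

MRS = MU_q_1/MU_q_2 = (1/2)·(q_2/q_1)^(0.25). Set equal to p_1/p_2.
Hence q_2/q_1 = (2·p_1/p_2)^(1/(0.25)), i.e. raised to the 4 power.
Substitute q_2 = (q_2/q_1)·q_1 into the budget: q_1* = I/(p_1 + p_2·(q_2/q_1)).
Numerically q_2/q_1 = 16.368861, so q_1* = 30/(7.04 + 7·16.368861) = 0.2467 and q_2* = 16.368861·0.2467 = 4.0376.

q_1* = 0.2467, q_2* = 4.0376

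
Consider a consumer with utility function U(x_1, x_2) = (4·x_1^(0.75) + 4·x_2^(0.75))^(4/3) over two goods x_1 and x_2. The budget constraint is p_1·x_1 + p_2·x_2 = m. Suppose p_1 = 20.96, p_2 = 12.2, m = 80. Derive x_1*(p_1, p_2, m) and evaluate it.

x_1* = 0.6287

MU_x_1 ∝ 4·x_1^(-0.25), MU_x_2 ∝ 4·x_2^(-0.25), so MRS = (x_2/x_1)^(0.25) = p_1/p_2.
Solve for the ratio: x_2/x_1 = [p_1/p_2]^(4).
Substitute x_2 = (x_2/x_1)·x_1 into the budget: x_1* = m/(p_1 + p_2·(x_2/x_1)).
Numerically x_2/x_1 = 8.712159, so x_1* = 80/(20.96 + 12.2·8.712159) = 0.6287.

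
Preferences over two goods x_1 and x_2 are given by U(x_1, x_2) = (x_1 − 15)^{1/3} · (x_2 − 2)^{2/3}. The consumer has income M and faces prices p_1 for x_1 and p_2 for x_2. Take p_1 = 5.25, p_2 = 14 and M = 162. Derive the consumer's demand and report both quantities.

MRS = (1/2)·(x_2−2)/(x_1−15). Tangency with p_1/p_2 gives x_2−2 = 2·(p_1/p_2)·(x_1−15).
Substituting into the budget: x_1* = 15 + 1/3·(M − 15·p_1 − 2·p_2)/p_1, and x_2* = 2 + 2/3·(…)/p_2.
Discretionary income = 162 − 15·5.25 − 2·14 = 55.25; x_1* = 15 + 1/3·55.25/5.25 = 18.5079; x_2* = 2 + 2/3·55.25/14 = 4.631.

x_1* = 18.5079, x_2* = 4.631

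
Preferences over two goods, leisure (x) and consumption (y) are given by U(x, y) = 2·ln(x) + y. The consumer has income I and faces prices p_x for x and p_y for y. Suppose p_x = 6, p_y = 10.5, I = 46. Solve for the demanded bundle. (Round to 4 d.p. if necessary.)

MU_x = 2/x, MU_y = 1. Tangency: 2/x = p_x/p_y.
So x*(p_x,p_y) = 2·p_y/p_x, independent of income; and y* = (I − 2·p_y)/p_y.
At the given prices: x* = 2·10.5/6 = 3.5, and y* = 2.381.

x* = 3.5, y* = 2.381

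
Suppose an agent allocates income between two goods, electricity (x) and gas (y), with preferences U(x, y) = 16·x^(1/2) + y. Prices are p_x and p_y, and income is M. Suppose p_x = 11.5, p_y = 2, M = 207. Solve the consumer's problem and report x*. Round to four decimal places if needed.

x* = 1.9357

Utility is quasi-linear in y; the FOC for x is 8/√x = p_x/p_y.
Solve: √x = 8·p_y/p_x, so x*(p_x,p_y) = (8·p_y/p_x)², and y* = (M − p_x·x*)/p_y.
Plugging in: x* = (8·2/11.5)² = 1.9357.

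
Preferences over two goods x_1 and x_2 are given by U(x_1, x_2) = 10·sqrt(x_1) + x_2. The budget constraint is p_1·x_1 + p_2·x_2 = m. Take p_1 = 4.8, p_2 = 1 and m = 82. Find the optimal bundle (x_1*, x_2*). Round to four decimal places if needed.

Set MRS = p_1/p_2: 5·x_1^(−1/2) = p_1/p_2.
Thus x_1* = (5·p_2/p_1)² — independent of m — with the rest of income spent on x_2.
Plugging in: x_1* = (5·1/4.8)² = 1.0851, x_2* = 76.7917.

x_1* = 1.0851, x_2* = 76.7917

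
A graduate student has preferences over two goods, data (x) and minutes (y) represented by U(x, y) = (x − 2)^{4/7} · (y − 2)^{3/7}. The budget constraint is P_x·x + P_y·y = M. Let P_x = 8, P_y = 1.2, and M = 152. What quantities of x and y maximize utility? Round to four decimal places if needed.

x* = 11.5429, y* = 49.7143

MRS = (4/3)·(y−2)/(x−2). Tangency with P_x/P_y gives y−2 = (3/4)·(P_x/P_y)·(x−2).
After buying the subsistence bundle (2, 2), a share 4/7 of the remaining income goes to x: x* = 2 + 4/7·(M − 2P_x − 2P_y)/P_x.
Discretionary income = 152 − 2·8 − 2·1.2 = 133.6; x* = 2 + 4/7·133.6/8 = 11.5429; y* = 2 + 3/7·133.6/1.2 = 49.7143.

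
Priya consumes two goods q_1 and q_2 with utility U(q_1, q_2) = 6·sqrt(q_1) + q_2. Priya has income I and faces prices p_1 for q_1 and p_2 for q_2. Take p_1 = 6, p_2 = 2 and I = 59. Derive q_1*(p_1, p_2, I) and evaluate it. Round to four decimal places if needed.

Set MRS = p_1/p_2: 3·q_1^(−1/2) = p_1/p_2.
Thus q_1* = (3·p_2/p_1)² — independent of I — with the rest of income spent on q_2.
Plugging in: q_1* = (3·2/6)² = 1.

q_1* = 1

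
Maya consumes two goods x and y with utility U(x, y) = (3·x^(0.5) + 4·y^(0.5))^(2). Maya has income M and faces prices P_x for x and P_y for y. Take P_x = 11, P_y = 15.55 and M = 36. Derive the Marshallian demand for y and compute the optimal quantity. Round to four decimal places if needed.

With the ratio pinned down, the budget gives x* = M/(P_x + P_y·(y/x)) and y* = (y/x)·x*.
Numerically y/x = 0.889615, so x* = 36/(11 + 15.55·0.889615) = 1.4497 and y* = 0.889615·1.4497 = 1.2896.

y* = 1.2896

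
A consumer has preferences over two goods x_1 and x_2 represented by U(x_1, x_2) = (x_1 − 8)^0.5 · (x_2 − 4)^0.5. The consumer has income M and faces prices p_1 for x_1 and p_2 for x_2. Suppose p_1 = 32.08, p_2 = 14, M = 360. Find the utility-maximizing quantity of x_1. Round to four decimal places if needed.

x_1* = 8.7382

MRS = (x_2−4)/(x_1−8). Tangency with p_1/p_2 gives x_2−4 = (p_1/p_2)·(x_1−8).
Substituting into the budget: x_1* = 8 + 0.5·(M − 8·p_1 − 4·p_2)/p_1, and x_2* = 4 + 0.5·(…)/p_2.
Discretionary income = 360 − 8·32.08 − 4·14 = 47.36; x_1* = 8 + 0.5·47.36/32.08 = 8.7382.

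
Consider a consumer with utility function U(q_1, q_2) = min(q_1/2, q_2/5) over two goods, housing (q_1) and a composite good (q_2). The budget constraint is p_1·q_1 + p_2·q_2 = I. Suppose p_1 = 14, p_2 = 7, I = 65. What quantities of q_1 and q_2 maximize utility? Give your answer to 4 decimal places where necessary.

q_1* = 2.0635, q_2* = 5.1587

With perfect complements, no substitution: consume in ratio q_1:q_2 = 2:5.
Budget: p_1·q_1 + p_2·(5/2)·q_1 = I, so (2·p_1 + 5·p_2)·q_1 = 2·I.
Demand: q_1*(p_1,p_2,I) = 2·I/(2·p_1 + 5·p_2), q_2* = 5·I/(2·p_1 + 5·p_2).
Here 2·14 + 5·7 = 63, giving q_1* = 2.0635 and q_2* = 5.1587.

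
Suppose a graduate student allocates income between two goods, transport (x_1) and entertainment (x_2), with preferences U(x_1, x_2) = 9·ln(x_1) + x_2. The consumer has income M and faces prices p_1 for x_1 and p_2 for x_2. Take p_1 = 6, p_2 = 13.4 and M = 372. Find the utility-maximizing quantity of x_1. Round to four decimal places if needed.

x_1* = 20.1

MU_x_1 = 9/x_1, MU_x_2 = 1. Tangency: 9/x_1 = p_1/p_2.
So x_1*(p_1,p_2) = 9·p_2/p_1, independent of income; and x_2* = (M − 9·p_2)/p_2.
At the given prices: x_1* = 9·13.4/6 = 20.1.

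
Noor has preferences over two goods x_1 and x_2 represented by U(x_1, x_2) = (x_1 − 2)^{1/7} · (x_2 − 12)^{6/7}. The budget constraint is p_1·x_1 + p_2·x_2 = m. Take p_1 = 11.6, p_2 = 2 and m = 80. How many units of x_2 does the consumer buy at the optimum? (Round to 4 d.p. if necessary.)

Let x_1' = x_1−2, x_2' = x_2−12. MRS = (1/6)·x_2'/x_1' = p_1/p_2.
Substituting into the budget: x_1* = 2 + 1/7·(m − 2·p_1 − 12·p_2)/p_1, and x_2* = 12 + 6/7·(…)/p_2.
Discretionary income = 80 − 2·11.6 − 12·2 = 32.8; x_2* = 12 + 6/7·32.8/2 = 26.0571.

x_2* = 26.0571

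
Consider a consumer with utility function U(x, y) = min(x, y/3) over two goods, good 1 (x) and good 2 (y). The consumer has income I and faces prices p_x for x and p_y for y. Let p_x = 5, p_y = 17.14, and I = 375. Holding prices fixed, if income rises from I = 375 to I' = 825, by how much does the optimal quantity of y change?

Leontief preferences: the optimum is at the kink where x/1 = y/3, i.e. y = 3·x.
Budget: p_x·x + p_y·3·x = I, so (p_x + 3·p_y)·x = I.
Demand: x*(p_x,p_y,I) = I/(p_x + 3·p_y), y* = 3·I/(p_x + 3·p_y).
Here 5 + 3·17.14 = 56.42, giving y* = 19.9397.
At I' = 825: y* = 43.8674. Change: 43.8674 − 19.9397 = 23.9277.

Δy* = 23.9277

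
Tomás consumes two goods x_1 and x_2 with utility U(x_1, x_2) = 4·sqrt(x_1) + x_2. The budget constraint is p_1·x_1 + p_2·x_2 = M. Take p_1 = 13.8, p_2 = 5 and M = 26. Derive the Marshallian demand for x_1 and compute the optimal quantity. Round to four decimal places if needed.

x_1* = 0.5251

MU_x_1 = 2/√x_1, MU_x_2 = 1. Tangency: 2/√x_1 = p_1/p_2.
Thus x_1* = (2·p_2/p_1)² — independent of M — with the rest of income spent on x_2.
Plugging in: x_1* = (2·5/13.8)² = 0.5251.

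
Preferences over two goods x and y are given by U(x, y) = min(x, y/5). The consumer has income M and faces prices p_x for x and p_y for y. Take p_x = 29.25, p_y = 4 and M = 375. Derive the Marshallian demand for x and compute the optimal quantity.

x* = 7.6142

With perfect complements, no substitution: consume in ratio x:y = 1:5.
Budget: p_x·x + p_y·5·x = M, so (p_x + 5·p_y)·x = M.
Demand: x*(p_x,p_y,M) = M/(p_x + 5·p_y), y* = 5·M/(p_x + 5·p_y).
Here 29.25 + 5·4 = 49.25, giving x* = 7.6142.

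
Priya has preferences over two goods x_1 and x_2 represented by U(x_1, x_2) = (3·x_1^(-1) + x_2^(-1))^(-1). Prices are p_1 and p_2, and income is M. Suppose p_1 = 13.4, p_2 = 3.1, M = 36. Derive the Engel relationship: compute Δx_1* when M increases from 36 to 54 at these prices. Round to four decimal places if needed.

Δx_1* = 1.0513

Substitute x_2 = (x_2/x_1)·x_1 into the budget: x_1* = M/(p_1 + p_2·(x_2/x_1)).
Numerically x_2/x_1 = 1.200358, so x_1* = 36/(13.4 + 3.1·1.200358) = 2.1027.
At M' = 54: x_1* = 3.154. Change: 3.154 − 2.1027 = 1.0513.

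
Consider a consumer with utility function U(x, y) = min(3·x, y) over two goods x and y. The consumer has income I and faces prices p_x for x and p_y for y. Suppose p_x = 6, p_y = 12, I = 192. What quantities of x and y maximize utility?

x* = 4.5714, y* = 13.7143

With perfect complements, no substitution: consume in ratio x:y = 1:3.
Budget: p_x·x + p_y·3·x = I, so (p_x + 3·p_y)·x = I.
Demand: x*(p_x,p_y,I) = I/(p_x + 3·p_y), y* = 3·I/(p_x + 3·p_y).
Here 6 + 3·12 = 42, giving x* = 4.5714 and y* = 13.7143.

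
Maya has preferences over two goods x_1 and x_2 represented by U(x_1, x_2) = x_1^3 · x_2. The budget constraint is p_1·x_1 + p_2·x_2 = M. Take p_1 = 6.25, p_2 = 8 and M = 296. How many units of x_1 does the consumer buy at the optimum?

The MRS is 3·x_2/x_1. Set MRS = p_1/p_2.
So 3·p_2·x_2 = p_1·x_1; combined with the budget, a share 0.75 of income goes to x_1.
Demand: x_1*(p_1,p_2,M) = 0.75·M/p_1 and x_2* = 0.25·M/p_2.
At p_1=6.25, p_2=8, M=296: x_1* = 0.75·296/6.25 = 35.52.

x_1* = 35.52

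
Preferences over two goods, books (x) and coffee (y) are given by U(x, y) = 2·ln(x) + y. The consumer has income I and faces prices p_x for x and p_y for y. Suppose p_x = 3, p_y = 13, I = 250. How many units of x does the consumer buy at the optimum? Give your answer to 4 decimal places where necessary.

x* = 8.6667

Set MRS = p_x/p_y: (2/x)/1 = p_x/p_y.
So x*(p_x,p_y) = 2·p_y/p_x, independent of income; and y* = (I − 2·p_y)/p_y.
At the given prices: x* = 2·13/3 = 8.6667.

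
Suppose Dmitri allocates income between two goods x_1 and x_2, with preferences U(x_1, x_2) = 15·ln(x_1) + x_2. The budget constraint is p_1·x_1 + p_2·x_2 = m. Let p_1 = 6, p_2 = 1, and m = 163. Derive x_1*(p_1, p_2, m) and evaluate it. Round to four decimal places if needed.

x_1* = 2.5

So x_1*(p_1,p_2) = 15·p_2/p_1, independent of income; and x_2* = (m − 15·p_2)/p_2.
At the given prices: x_1* = 15·1/6 = 2.5.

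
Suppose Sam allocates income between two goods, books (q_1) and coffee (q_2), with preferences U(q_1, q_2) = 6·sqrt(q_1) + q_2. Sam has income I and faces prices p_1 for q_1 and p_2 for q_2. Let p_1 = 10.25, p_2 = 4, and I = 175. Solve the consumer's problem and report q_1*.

Utility is quasi-linear in q_2; the FOC for q_1 is 3/√q_1 = p_1/p_2.
Solve: √q_1 = 3·p_2/p_1, so q_1*(p_1,p_2) = (3·p_2/p_1)², and q_2* = (I − p_1·q_1*)/p_2.
Plugging in: q_1* = (3·4/10.25)² = 1.3706.

q_1* = 1.3706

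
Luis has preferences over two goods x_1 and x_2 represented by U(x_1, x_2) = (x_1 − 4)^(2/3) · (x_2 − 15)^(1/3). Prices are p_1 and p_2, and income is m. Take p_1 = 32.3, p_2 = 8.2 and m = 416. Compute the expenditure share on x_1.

share on x_1 = 0.5731

MRS = 2·(x_2−15)/(x_1−4). Tangency with p_1/p_2 gives x_2−15 = (1/2)·(p_1/p_2)·(x_1−4).
After buying the subsistence bundle (4, 15), a share 2/3 of the remaining income goes to x_1: x_1* = 4 + 2/3·(m − 4p_1 − 15p_2)/p_1.
Discretionary income = 416 − 4·32.3 − 15·8.2 = 163.8; x_1* = 4 + 2/3·163.8/32.3 = 7.3808; x_2* = 15 + 1/3·163.8/8.2 = 21.6585.
Expenditure on x_1: 32.3·7.3808 = 238.4; share = 0.5731.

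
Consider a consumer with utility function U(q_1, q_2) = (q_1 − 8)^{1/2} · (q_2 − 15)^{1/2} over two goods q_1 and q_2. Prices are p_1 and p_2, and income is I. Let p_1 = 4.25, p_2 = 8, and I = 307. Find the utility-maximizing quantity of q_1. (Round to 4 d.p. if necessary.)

MRS = (q_2−15)/(q_1−8). Tangency with p_1/p_2 gives q_2−15 = (p_1/p_2)·(q_1−8).
After buying the subsistence bundle (8, 15), a share 0.5 of the remaining income goes to q_1: q_1* = 8 + 0.5·(I − 8p_1 − 15p_2)/p_1.
Discretionary income = 307 − 8·4.25 − 15·8 = 153; q_1* = 8 + 0.5·153/4.25 = 26.

q_1* = 26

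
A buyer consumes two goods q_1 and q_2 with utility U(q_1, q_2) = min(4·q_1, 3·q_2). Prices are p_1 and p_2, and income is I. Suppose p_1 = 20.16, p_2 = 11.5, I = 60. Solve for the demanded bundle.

q_1* = 1.6905, q_2* = 2.2539

Demand: q_1*(p_1,p_2,I) = 3·I/(3·p_1 + 4·p_2), q_2* = 4·I/(3·p_1 + 4·p_2).
Here 3·20.16 + 4·11.5 = 106.48, giving q_1* = 1.6905 and q_2* = 2.2539.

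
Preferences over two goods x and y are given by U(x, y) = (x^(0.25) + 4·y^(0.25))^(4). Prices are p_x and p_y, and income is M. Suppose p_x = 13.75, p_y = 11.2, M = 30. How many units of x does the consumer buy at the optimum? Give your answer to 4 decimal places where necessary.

From the CES first-order condition, (1/4)·(y/x)^(0.75) = p_x/p_y.
Solve for the ratio: y/x = [4·p_x/p_y]^(4/3).
With the ratio pinned down, the budget gives x* = M/(p_x + p_y·(y/x)) and y* = (y/x)·x*.
Numerically y/x = 8.346919, so x* = 30/(13.75 + 11.2·8.346919) = 0.2798.

x* = 0.2798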